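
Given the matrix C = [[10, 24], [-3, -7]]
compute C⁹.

[[4600, 12264], [-1533, -4087]]

tr C = 3 and det C = 2, so the characteristic polynomial is λ² − (3)λ + (2) with roots 1 and 2.
Eigenvectors give P = [[-8, -3], [3, 1]] with P⁻¹ = [[1, 3], [-3, -8]], and C = P·diag(1, 2)·P⁻¹.
Then C⁹ = P·diag(1, 512)·P⁻¹ = [[-8, -1536], [3, 512]] · [[1, 3], [-3, -8]] = [[4600, 12264], [-1533, -4087]].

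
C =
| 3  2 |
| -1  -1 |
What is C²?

[[7, 4], [-2, -1]]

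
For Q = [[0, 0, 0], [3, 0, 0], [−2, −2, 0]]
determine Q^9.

Q is strictly triangular, hence nilpotent: Q^3 = 0, so Q^9 = 0.

[[0, 0, 0], [0, 0, 0], [0, 0, 0]]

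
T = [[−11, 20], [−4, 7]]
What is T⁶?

tr T = −4 and det T = 3, so the characteristic polynomial is λ² − (−4)λ + (3) with roots −3 and −1.
Eigenvectors give P = [[5, 2], [2, 1]] with P⁻¹ = [[1, −2], [−2, 5]], and T = P·diag(−3, −1)·P⁻¹.
Then T⁶ = P·diag(729, 1)·P⁻¹ = [[3645, 2], [1458, 1]] · [[1, −2], [−2, 5]] = [[3641, −7280], [1456, −2911]].

[[3641, −7280], [1456, −2911]]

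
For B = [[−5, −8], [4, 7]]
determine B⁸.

tr B = 2 and det B = −3, so the characteristic polynomial is λ² − (2)λ + (−3) with roots −1 and 3.
Eigenvectors give P = [[−2, −1], [1, 1]] with P⁻¹ = [[−1, −1], [1, 2]], and B = P·diag(−1, 3)·P⁻¹.
Then B⁸ = P·diag(1, 6561)·P⁻¹ = [[−2, −6561], [1, 6561]] · [[−1, −1], [1, 2]] = [[−6559, −13120], [6560, 13121]].

[[−6559, −13120], [6560, 13121]]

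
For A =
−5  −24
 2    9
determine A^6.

tr A = 4 and det A = 3, so the characteristic polynomial is λ² − (4)λ + (3) with roots 3 and 1.
Eigenvectors give P = [[−3, 4], [1, −1]] with P⁻¹ = [[1, 4], [1, 3]], and A = P·diag(3, 1)·P⁻¹.
Then A^6 = P·diag(729, 1)·P⁻¹ = [[−2187, 4], [729, −1]] · [[1, 4], [1, 3]] = [[−2183, −8736], [728, 2913]].

[[−2183, −8736], [728, 2913]]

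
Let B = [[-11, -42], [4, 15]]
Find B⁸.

[[-39359, -137760], [13120, 45921]]

tr B = 4 and det B = 3, so the characteristic polynomial is λ² − (4)λ + (3) with roots 3 and 1.
Eigenvectors give P = [[-3, 7], [1, -2]] with P⁻¹ = [[2, 7], [1, 3]], and B = P·diag(3, 1)·P⁻¹.
Then B⁸ = P·diag(6561, 1)·P⁻¹ = [[-19683, 7], [6561, -2]] · [[2, 7], [1, 3]] = [[-39359, -137760], [13120, 45921]].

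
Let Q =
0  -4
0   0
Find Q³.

[[0, 0], [0, 0]]

Q is strictly triangular, hence nilpotent: Q² = 0, so Q³ = 0.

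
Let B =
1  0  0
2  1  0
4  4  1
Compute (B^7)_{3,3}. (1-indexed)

1

B = I + N where N = [[0, 0, 0], [2, 0, 0], [4, 4, 0]] is strictly lower-triangular, so N^3 = 0.
(I + N)^7 = I + 7·N + 21·N^2 = [[1, 0, 0], [14, 1, 0], [196, 28, 1]].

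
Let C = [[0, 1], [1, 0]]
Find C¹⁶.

[[1, 0], [0, 1]]

C² = I (check: tr C = 0 and det C = -1), so C¹⁶ = I since 16 is even.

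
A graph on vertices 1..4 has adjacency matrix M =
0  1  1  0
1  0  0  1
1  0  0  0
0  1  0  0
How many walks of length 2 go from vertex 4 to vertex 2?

0

The number of length-2 walks from vertex 4 to vertex 2 is entry (4,2) of M², where M is the adjacency matrix.
M² = [[2, 0, 0, 1], [0, 2, 1, 0], [0, 1, 1, 0], [1, 0, 0, 1]]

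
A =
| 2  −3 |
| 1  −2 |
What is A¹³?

A² = I (check: tr A = 0 and det A = −1), so A¹³ = A since 13 is odd.

[[2, −3], [1, −2]]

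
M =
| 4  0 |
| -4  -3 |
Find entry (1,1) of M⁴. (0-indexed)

81

M² = [[16, 0], [-4, 9]]
M³ = [[64, 0], [-52, -27]]
M⁴ = [[256, 0], [-100, 81]]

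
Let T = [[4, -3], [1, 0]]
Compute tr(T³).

28

T² = [[13, -12], [4, -3]]
T³ = [[40, -39], [13, -12]]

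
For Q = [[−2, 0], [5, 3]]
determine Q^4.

[[16, 0], [65, 81]]

tr Q = 1 and det Q = −6, so the characteristic polynomial is λ² − (1)λ + (−6) with roots 3 and −2.
Eigenvectors give P = [[0, −1], [−1, 1]] with P⁻¹ = [[−1, −1], [−1, 0]], and Q = P·diag(3, −2)·P⁻¹.
Then Q^4 = P·diag(81, 16)·P⁻¹ = [[0, −16], [−81, 16]] · [[−1, −1], [−1, 0]] = [[16, 0], [65, 81]].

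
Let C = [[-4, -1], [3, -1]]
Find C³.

[[-37, -18], [54, 17]]

C² = [[13, 5], [-15, -2]]
C³ = [[-37, -18], [54, 17]]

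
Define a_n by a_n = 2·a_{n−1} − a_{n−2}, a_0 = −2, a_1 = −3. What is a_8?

−10

With companion matrix Q = [[2, −1], [1, 0]], [a_n, a_{n−1}]ᵀ = Q·[a_{n−1}, a_{n−2}]ᵀ, so [a_8, a_7]ᵀ = Q^7·[a_1, a_0]ᵀ.
Q^7 = [[8, −7], [7, −6]], giving [a_8, a_7]ᵀ = [[−10], [−9]].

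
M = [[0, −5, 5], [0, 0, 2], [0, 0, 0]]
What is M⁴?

M is strictly triangular, hence nilpotent: M³ = 0, so M⁴ = 0.

[[0, 0, 0], [0, 0, 0], [0, 0, 0]]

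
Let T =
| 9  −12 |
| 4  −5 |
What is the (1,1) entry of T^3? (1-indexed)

tr T = 4 and det T = 3, so the characteristic polynomial is λ² − (4)λ + (3) with roots 3 and 1.
Eigenvectors give P = [[2, −3], [1, −2]] with P⁻¹ = [[2, −3], [1, −2]], and T = P·diag(3, 1)·P⁻¹.
Then T^3 = P·diag(27, 1)·P⁻¹ = [[54, −3], [27, −2]] · [[2, −3], [1, −2]] = [[105, −156], [52, −77]].

105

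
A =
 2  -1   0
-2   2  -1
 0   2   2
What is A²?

[[6, -4, 1], [-8, 4, -4], [-4, 8, 2]]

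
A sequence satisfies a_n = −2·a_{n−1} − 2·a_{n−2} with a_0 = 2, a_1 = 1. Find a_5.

With companion matrix M = [[−2, −2], [1, 0]], [a_n, a_{n−1}]ᵀ = M·[a_{n−1}, a_{n−2}]ᵀ, so [a_5, a_4]ᵀ = M⁴·[a_1, a_0]ᵀ.
M⁴ = [[−4, 0], [0, −4]], giving [a_5, a_4]ᵀ = [[−4], [−8]].

−4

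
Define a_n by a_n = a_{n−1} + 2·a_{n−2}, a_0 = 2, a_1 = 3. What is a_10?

1707

With companion matrix A = [[1, 2], [1, 0]], [a_n, a_{n−1}]ᵀ = A·[a_{n−1}, a_{n−2}]ᵀ, so [a_10, a_9]ᵀ = A⁹·[a_1, a_0]ᵀ.
A⁹ = [[341, 342], [171, 170]], giving [a_10, a_9]ᵀ = [[1707], [853]].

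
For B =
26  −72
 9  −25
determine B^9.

[[4616, −12312], [1539, −4105]]

tr B = 1 and det B = −2, so the characteristic polynomial is λ² − (1)λ + (−2) with roots −1 and 2.
Eigenvectors give P = [[−8, −3], [−3, −1]] with P⁻¹ = [[1, −3], [−3, 8]], and B = P·diag(−1, 2)·P⁻¹.
Then B^9 = P·diag(−1, 512)·P⁻¹ = [[8, −1536], [3, −512]] · [[1, −3], [−3, 8]] = [[4616, −12312], [1539, −4105]].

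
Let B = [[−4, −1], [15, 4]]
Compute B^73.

[[−4, −1], [15, 4]]

B² = I (check: tr B = 0 and det B = −1), so B^73 = B since 73 is odd.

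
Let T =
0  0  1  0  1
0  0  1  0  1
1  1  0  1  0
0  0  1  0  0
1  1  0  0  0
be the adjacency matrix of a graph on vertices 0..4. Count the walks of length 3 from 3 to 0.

0

The number of length-3 walks from vertex 3 to vertex 0 is entry (3,0) of T^3, where T is the adjacency matrix.
T^2 = [[2, 2, 0, 1, 0], [2, 2, 0, 1, 0], [0, 0, 3, 0, 2], [1, 1, 0, 1, 0], [0, 0, 2, 0, 2]]
T^3 = [[0, 0, 5, 0, 4], [0, 0, 5, 0, 4], [5, 5, 0, 3, 0], [0, 0, 3, 0, 2], [4, 4, 0, 2, 0]]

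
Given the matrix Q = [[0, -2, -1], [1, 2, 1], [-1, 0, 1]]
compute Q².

[[-1, -4, -3], [1, 2, 2], [-1, 2, 2]]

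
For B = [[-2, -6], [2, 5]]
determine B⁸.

tr B = 3 and det B = 2, so the characteristic polynomial is λ² − (3)λ + (2) with roots 2 and 1.
Eigenvectors give P = [[3, 2], [-2, -1]] with P⁻¹ = [[-1, -2], [2, 3]], and B = P·diag(2, 1)·P⁻¹.
Then B⁸ = P·diag(256, 1)·P⁻¹ = [[768, 2], [-512, -1]] · [[-1, -2], [2, 3]] = [[-764, -1530], [510, 1021]].

[[-764, -1530], [510, 1021]]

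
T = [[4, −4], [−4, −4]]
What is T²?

[[32, 0], [0, 32]]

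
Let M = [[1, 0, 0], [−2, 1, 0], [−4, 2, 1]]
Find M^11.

M = I + N where N = [[0, 0, 0], [−2, 0, 0], [−4, 2, 0]] is strictly lower-triangular, so N^3 = 0.
(I + N)^11 = I + 11·N + 55·N^2 = [[1, 0, 0], [−22, 1, 0], [−264, 22, 1]].

[[1, 0, 0], [−22, 1, 0], [−264, 22, 1]]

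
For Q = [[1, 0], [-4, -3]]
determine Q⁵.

tr Q = -2 and det Q = -3, so the characteristic polynomial is λ² − (-2)λ + (-3) with roots -3 and 1.
Eigenvectors give P = [[0, -1], [1, 1]] with P⁻¹ = [[1, 1], [-1, 0]], and Q = P·diag(-3, 1)·P⁻¹.
Then Q⁵ = P·diag(-243, 1)·P⁻¹ = [[0, -1], [-243, 1]] · [[1, 1], [-1, 0]] = [[1, 0], [-244, -243]].

[[1, 0], [-244, -243]]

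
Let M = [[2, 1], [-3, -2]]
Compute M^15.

[[2, 1], [-3, -2]]

M² = I (check: tr M = 0 and det M = -1), so M^15 = M since 15 is odd.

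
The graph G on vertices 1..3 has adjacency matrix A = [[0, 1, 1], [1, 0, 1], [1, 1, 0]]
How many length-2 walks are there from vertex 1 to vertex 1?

The number of length-2 walks from vertex 1 to vertex 1 is entry (1,1) of A², where A is the adjacency matrix.
A² = [[2, 1, 1], [1, 2, 1], [1, 1, 2]]

2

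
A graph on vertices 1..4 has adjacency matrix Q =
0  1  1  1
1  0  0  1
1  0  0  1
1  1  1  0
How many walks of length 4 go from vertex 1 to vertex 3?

9

The number of length-4 walks from vertex 1 to vertex 3 is entry (1,3) of Q⁴, where Q is the adjacency matrix.
Q² = [[3, 1, 1, 2], [1, 2, 2, 1], [1, 2, 2, 1], [2, 1, 1, 3]]
Q³ = [[4, 5, 5, 5], [5, 2, 2, 5], [5, 2, 2, 5], [5, 5, 5, 4]]
Q⁴ = [[15, 9, 9, 14], [9, 10, 10, 9], [9, 10, 10, 9], [14, 9, 9, 15]]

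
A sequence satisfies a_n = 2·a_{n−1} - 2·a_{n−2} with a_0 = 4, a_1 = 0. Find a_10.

With companion matrix M = [[2, -2], [1, 0]], [a_n, a_{n−1}]ᵀ = M·[a_{n−1}, a_{n−2}]ᵀ, so [a_10, a_9]ᵀ = M^9·[a_1, a_0]ᵀ.
M^9 = [[32, -32], [16, 0]], giving [a_10, a_9]ᵀ = [[-128], [0]].

-128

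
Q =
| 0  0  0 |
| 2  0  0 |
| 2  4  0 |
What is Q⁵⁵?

[[0, 0, 0], [0, 0, 0], [0, 0, 0]]

Q is strictly triangular, hence nilpotent: Q³ = 0, so Q⁵⁵ = 0.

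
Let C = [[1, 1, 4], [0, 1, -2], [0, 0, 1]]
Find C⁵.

[[1, 5, 0], [0, 1, -10], [0, 0, 1]]

C = I + N where N = [[0, 1, 4], [0, 0, -2], [0, 0, 0]] is strictly upper-triangular, so N³ = 0.
(I + N)⁵ = I + 5·N + 10·N² = [[1, 5, 0], [0, 1, -10], [0, 0, 1]].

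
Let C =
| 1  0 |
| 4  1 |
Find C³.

C = I + N where N = [[0, 0], [4, 0]] is strictly lower-triangular, so N² = 0.
(I + N)³ = I + 3·N = [[1, 0], [12, 1]].

[[1, 0], [12, 1]]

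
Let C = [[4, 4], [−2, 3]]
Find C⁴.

C² = [[8, 28], [−14, 1]]
C³ = [[−24, 116], [−58, −53]]
C⁴ = [[−328, 252], [−126, −391]]

[[−328, 252], [−126, −391]]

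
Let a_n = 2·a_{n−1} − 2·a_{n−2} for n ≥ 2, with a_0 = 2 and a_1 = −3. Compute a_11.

−224

With companion matrix T = [[2, −2], [1, 0]], [a_n, a_{n−1}]ᵀ = T·[a_{n−1}, a_{n−2}]ᵀ, so [a_11, a_10]ᵀ = T¹⁰·[a_1, a_0]ᵀ.
T¹⁰ = [[32, −64], [32, −32]], giving [a_11, a_10]ᵀ = [[−224], [−160]].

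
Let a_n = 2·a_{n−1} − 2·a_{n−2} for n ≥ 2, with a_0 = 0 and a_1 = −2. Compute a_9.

−32

With companion matrix C = [[2, −2], [1, 0]], [a_n, a_{n−1}]ᵀ = C·[a_{n−1}, a_{n−2}]ᵀ, so [a_9, a_8]ᵀ = C⁸·[a_1, a_0]ᵀ.
C⁸ = [[16, 0], [0, 16]], giving [a_9, a_8]ᵀ = [[−32], [0]].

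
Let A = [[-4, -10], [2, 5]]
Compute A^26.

A² = A (a projection; rank 1, trace 1), so A^26 = A.

[[-4, -10], [2, 5]]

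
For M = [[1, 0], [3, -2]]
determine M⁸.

tr M = -1 and det M = -2, so the characteristic polynomial is λ² − (-1)λ + (-2) with roots -2 and 1.
Eigenvectors give P = [[0, 1], [1, 1]] with P⁻¹ = [[-1, 1], [1, 0]], and M = P·diag(-2, 1)·P⁻¹.
Then M⁸ = P·diag(256, 1)·P⁻¹ = [[0, 1], [256, 1]] · [[-1, 1], [1, 0]] = [[1, 0], [-255, 256]].

[[1, 0], [-255, 256]]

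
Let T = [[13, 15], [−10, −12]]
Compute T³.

tr T = 1 and det T = −6, so the characteristic polynomial is λ² − (1)λ + (−6) with roots −2 and 3.
Eigenvectors give P = [[−1, −3], [1, 2]] with P⁻¹ = [[2, 3], [−1, −1]], and T = P·diag(−2, 3)·P⁻¹.
Then T³ = P·diag(−8, 27)·P⁻¹ = [[8, −81], [−8, 54]] · [[2, 3], [−1, −1]] = [[97, 105], [−70, −78]].

[[97, 105], [−70, −78]]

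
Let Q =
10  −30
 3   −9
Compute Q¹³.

Q² = Q (a projection; rank 1, trace 1), so Q¹³ = Q.

[[10, −30], [3, −9]]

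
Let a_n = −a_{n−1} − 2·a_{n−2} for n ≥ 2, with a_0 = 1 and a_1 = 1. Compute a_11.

1

With companion matrix Q = [[−1, −2], [1, 0]], [a_n, a_{n−1}]ᵀ = Q·[a_{n−1}, a_{n−2}]ᵀ, so [a_11, a_10]ᵀ = Q¹⁰·[a_1, a_0]ᵀ.
Q¹⁰ = [[23, −22], [11, 34]], giving [a_11, a_10]ᵀ = [[1], [45]].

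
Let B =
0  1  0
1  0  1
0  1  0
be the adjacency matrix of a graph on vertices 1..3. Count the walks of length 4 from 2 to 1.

The number of length-4 walks from vertex 2 to vertex 1 is entry (2,1) of B^4, where B is the adjacency matrix.
B^2 = [[1, 0, 1], [0, 2, 0], [1, 0, 1]]
B^3 = [[0, 2, 0], [2, 0, 2], [0, 2, 0]]
B^4 = [[2, 0, 2], [0, 4, 0], [2, 0, 2]]

0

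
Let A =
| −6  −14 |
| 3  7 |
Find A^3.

A² = A (a projection; rank 1, trace 1), so A^3 = A.

[[−6, −14], [3, 7]]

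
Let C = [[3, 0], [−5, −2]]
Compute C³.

tr C = 1 and det C = −6, so the characteristic polynomial is λ² − (1)λ + (−6) with roots 3 and −2.
Eigenvectors give P = [[−1, 0], [1, 1]] with P⁻¹ = [[−1, 0], [1, 1]], and C = P·diag(3, −2)·P⁻¹.
Then C³ = P·diag(27, −8)·P⁻¹ = [[−27, 0], [27, −8]] · [[−1, 0], [1, 1]] = [[27, 0], [−35, −8]].

[[27, 0], [−35, −8]]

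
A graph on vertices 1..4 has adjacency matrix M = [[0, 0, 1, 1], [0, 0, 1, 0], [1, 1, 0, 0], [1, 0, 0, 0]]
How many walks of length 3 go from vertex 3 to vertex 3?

0

The number of length-3 walks from vertex 3 to vertex 3 is entry (3,3) of M³, where M is the adjacency matrix.
M² = [[2, 1, 0, 0], [1, 1, 0, 0], [0, 0, 2, 1], [0, 0, 1, 1]]
M³ = [[0, 0, 3, 2], [0, 0, 2, 1], [3, 2, 0, 0], [2, 1, 0, 0]]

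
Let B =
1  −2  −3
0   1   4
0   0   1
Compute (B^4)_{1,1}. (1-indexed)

1

B = I + N where N = [[0, −2, −3], [0, 0, 4], [0, 0, 0]] is strictly upper-triangular, so N^3 = 0.
(I + N)^4 = I + 4·N + 6·N^2 = [[1, −8, −60], [0, 1, 16], [0, 0, 1]].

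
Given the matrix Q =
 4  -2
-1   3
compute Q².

[[18, -14], [-7, 11]]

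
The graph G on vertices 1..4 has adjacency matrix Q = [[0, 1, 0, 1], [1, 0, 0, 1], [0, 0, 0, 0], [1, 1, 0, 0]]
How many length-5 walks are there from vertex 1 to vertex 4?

The number of length-5 walks from vertex 1 to vertex 4 is entry (1,4) of Q⁵, where Q is the adjacency matrix.
Q² = [[2, 1, 0, 1], [1, 2, 0, 1], [0, 0, 0, 0], [1, 1, 0, 2]]
Q³ = [[2, 3, 0, 3], [3, 2, 0, 3], [0, 0, 0, 0], [3, 3, 0, 2]]
Q⁴ = [[6, 5, 0, 5], [5, 6, 0, 5], [0, 0, 0, 0], [5, 5, 0, 6]]
Q⁵ = [[10, 11, 0, 11], [11, 10, 0, 11], [0, 0, 0, 0], [11, 11, 0, 10]]

11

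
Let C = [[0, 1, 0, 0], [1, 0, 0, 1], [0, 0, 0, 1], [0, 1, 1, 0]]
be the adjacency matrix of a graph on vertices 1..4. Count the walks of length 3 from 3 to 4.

2

The number of length-3 walks from vertex 3 to vertex 4 is entry (3,4) of C³, where C is the adjacency matrix.
C² = [[1, 0, 0, 1], [0, 2, 1, 0], [0, 1, 1, 0], [1, 0, 0, 2]]
C³ = [[0, 2, 1, 0], [2, 0, 0, 3], [1, 0, 0, 2], [0, 3, 2, 0]]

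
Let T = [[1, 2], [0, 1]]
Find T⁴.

[[1, 8], [0, 1]]

T = I + N where N = [[0, 2], [0, 0]] is strictly upper-triangular, so N² = 0.
(I + N)⁴ = I + 4·N = [[1, 8], [0, 1]].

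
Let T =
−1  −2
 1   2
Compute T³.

[[−1, −2], [1, 2]]

T² = T (a projection; rank 1, trace 1), so T³ = T.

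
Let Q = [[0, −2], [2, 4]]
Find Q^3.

Q^2 = [[−4, −8], [8, 12]]
Q^3 = [[−16, −24], [24, 32]]

[[−16, −24], [24, 32]]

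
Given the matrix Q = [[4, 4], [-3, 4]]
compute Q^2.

[[4, 32], [-24, 4]]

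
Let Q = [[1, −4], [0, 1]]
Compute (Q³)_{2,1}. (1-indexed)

Q = I + N where N = [[0, −4], [0, 0]] is strictly upper-triangular, so N² = 0.
(I + N)³ = I + 3·N = [[1, −12], [0, 1]].

0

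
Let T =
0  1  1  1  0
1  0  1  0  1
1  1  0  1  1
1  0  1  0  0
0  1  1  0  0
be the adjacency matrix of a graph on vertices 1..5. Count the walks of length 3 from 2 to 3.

7

The number of length-3 walks from vertex 2 to vertex 3 is entry (2,3) of T³, where T is the adjacency matrix.
T² = [[3, 1, 2, 1, 2], [1, 3, 2, 2, 1], [2, 2, 4, 1, 1], [1, 2, 1, 2, 1], [2, 1, 1, 1, 2]]
T³ = [[4, 7, 7, 5, 3], [7, 4, 7, 3, 5], [7, 7, 6, 6, 6], [5, 3, 6, 2, 3], [3, 5, 6, 3, 2]]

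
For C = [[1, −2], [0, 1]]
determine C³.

C = I + N where N = [[0, −2], [0, 0]] is strictly upper-triangular, so N² = 0.
(I + N)³ = I + 3·N = [[1, −6], [0, 1]].

[[1, −6], [0, 1]]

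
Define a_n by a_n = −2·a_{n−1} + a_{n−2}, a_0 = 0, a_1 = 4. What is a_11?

22964

With companion matrix A = [[−2, 1], [1, 0]], [a_n, a_{n−1}]ᵀ = A·[a_{n−1}, a_{n−2}]ᵀ, so [a_11, a_10]ᵀ = A¹⁰·[a_1, a_0]ᵀ.
A¹⁰ = [[5741, −2378], [−2378, 985]], giving [a_11, a_10]ᵀ = [[22964], [−9512]].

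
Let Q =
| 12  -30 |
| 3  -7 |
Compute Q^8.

tr Q = 5 and det Q = 6, so the characteristic polynomial is λ² − (5)λ + (6) with roots 2 and 3.
Eigenvectors give P = [[3, 10], [1, 3]] with P⁻¹ = [[-3, 10], [1, -3]], and Q = P·diag(2, 3)·P⁻¹.
Then Q^8 = P·diag(256, 6561)·P⁻¹ = [[768, 65610], [256, 19683]] · [[-3, 10], [1, -3]] = [[63306, -189150], [18915, -56489]].

[[63306, -189150], [18915, -56489]]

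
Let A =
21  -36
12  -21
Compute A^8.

[[6561, 0], [0, 6561]]

tr A = 0 and det A = -9, so the characteristic polynomial is λ² − (0)λ + (-9) with roots 3 and -3.
Eigenvectors give P = [[2, 3], [1, 2]] with P⁻¹ = [[2, -3], [-1, 2]], and A = P·diag(3, -3)·P⁻¹.
Then A^8 = P·diag(6561, 6561)·P⁻¹ = [[13122, 19683], [6561, 13122]] · [[2, -3], [-1, 2]] = [[6561, 0], [0, 6561]].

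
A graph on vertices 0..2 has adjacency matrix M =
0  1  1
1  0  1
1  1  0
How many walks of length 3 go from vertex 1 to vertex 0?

3

The number of length-3 walks from vertex 1 to vertex 0 is entry (1,0) of M^3, where M is the adjacency matrix.
M^2 = [[2, 1, 1], [1, 2, 1], [1, 1, 2]]
M^3 = [[2, 3, 3], [3, 2, 3], [3, 3, 2]]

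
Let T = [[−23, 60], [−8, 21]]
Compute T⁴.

tr T = −2 and det T = −3, so the characteristic polynomial is λ² − (−2)λ + (−3) with roots −3 and 1.
Eigenvectors give P = [[3, 5], [1, 2]] with P⁻¹ = [[2, −5], [−1, 3]], and T = P·diag(−3, 1)·P⁻¹.
Then T⁴ = P·diag(81, 1)·P⁻¹ = [[243, 5], [81, 2]] · [[2, −5], [−1, 3]] = [[481, −1200], [160, −399]].

[[481, −1200], [160, −399]]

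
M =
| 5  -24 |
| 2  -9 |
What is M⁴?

[[-239, 960], [-80, 321]]

tr M = -4 and det M = 3, so the characteristic polynomial is λ² − (-4)λ + (3) with roots -1 and -3.
Eigenvectors give P = [[-4, 3], [-1, 1]] with P⁻¹ = [[-1, 3], [-1, 4]], and M = P·diag(-1, -3)·P⁻¹.
Then M⁴ = P·diag(1, 81)·P⁻¹ = [[-4, 243], [-1, 81]] · [[-1, 3], [-1, 4]] = [[-239, 960], [-80, 321]].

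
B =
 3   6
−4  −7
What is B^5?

[[483, 726], [−484, −727]]

tr B = −4 and det B = 3, so the characteristic polynomial is λ² − (−4)λ + (3) with roots −3 and −1.
Eigenvectors give P = [[−1, 3], [1, −2]] with P⁻¹ = [[2, 3], [1, 1]], and B = P·diag(−3, −1)·P⁻¹.
Then B^5 = P·diag(−243, −1)·P⁻¹ = [[243, −3], [−243, 2]] · [[2, 3], [1, 1]] = [[483, 726], [−484, −727]].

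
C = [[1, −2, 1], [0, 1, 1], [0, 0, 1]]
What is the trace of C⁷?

C = I + N where N = [[0, −2, 1], [0, 0, 1], [0, 0, 0]] is strictly upper-triangular, so N³ = 0.
(I + N)⁷ = I + 7·N + 21·N² = [[1, −14, −35], [0, 1, 7], [0, 0, 1]].

3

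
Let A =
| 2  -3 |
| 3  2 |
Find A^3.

[[-46, -9], [9, -46]]

A^2 = [[-5, -12], [12, -5]]
A^3 = [[-46, -9], [9, -46]]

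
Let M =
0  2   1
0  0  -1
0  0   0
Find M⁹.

M is strictly triangular, hence nilpotent: M³ = 0, so M⁹ = 0.

[[0, 0, 0], [0, 0, 0], [0, 0, 0]]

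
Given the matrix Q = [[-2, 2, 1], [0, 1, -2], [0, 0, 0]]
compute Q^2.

[[4, -2, -6], [0, 1, -2], [0, 0, 0]]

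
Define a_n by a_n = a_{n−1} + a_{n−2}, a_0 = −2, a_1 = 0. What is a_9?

With companion matrix A = [[1, 1], [1, 0]], [a_n, a_{n−1}]ᵀ = A·[a_{n−1}, a_{n−2}]ᵀ, so [a_9, a_8]ᵀ = A^8·[a_1, a_0]ᵀ.
A^8 = [[34, 21], [21, 13]], giving [a_9, a_8]ᵀ = [[−42], [−26]].

−42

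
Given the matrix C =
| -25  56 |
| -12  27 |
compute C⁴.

[[-479, 1120], [-240, 561]]

tr C = 2 and det C = -3, so the characteristic polynomial is λ² − (2)λ + (-3) with roots -1 and 3.
Eigenvectors give P = [[7, 2], [3, 1]] with P⁻¹ = [[1, -2], [-3, 7]], and C = P·diag(-1, 3)·P⁻¹.
Then C⁴ = P·diag(1, 81)·P⁻¹ = [[7, 162], [3, 81]] · [[1, -2], [-3, 7]] = [[-479, 1120], [-240, 561]].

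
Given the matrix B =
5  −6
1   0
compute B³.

[[65, −114], [19, −30]]

tr B = 5 and det B = 6, so the characteristic polynomial is λ² − (5)λ + (6) with roots 2 and 3.
Eigenvectors give P = [[−2, 3], [−1, 1]] with P⁻¹ = [[1, −3], [1, −2]], and B = P·diag(2, 3)·P⁻¹.
Then B³ = P·diag(8, 27)·P⁻¹ = [[−16, 81], [−8, 27]] · [[1, −3], [1, −2]] = [[65, −114], [19, −30]].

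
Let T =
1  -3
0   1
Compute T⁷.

[[1, -21], [0, 1]]

T = I + N where N = [[0, -3], [0, 0]] is strictly upper-triangular, so N² = 0.
(I + N)⁷ = I + 7·N = [[1, -21], [0, 1]].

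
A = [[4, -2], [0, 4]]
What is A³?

A² = [[16, -16], [0, 16]]
A³ = [[64, -96], [0, 64]]

[[64, -96], [0, 64]]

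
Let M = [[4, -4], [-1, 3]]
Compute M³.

M² = [[20, -28], [-7, 13]]
M³ = [[108, -164], [-41, 67]]

[[108, -164], [-41, 67]]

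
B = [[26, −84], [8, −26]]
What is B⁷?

tr B = 0 and det B = −4, so the characteristic polynomial is λ² − (0)λ + (−4) with roots −2 and 2.
Eigenvectors give P = [[3, 7], [1, 2]] with P⁻¹ = [[−2, 7], [1, −3]], and B = P·diag(−2, 2)·P⁻¹.
Then B⁷ = P·diag(−128, 128)·P⁻¹ = [[−384, 896], [−128, 256]] · [[−2, 7], [1, −3]] = [[1664, −5376], [512, −1664]].

[[1664, −5376], [512, −1664]]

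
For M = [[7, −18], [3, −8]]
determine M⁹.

[[1027, −3078], [513, −1538]]

tr M = −1 and det M = −2, so the characteristic polynomial is λ² − (−1)λ + (−2) with roots 1 and −2.
Eigenvectors give P = [[3, 2], [1, 1]] with P⁻¹ = [[1, −2], [−1, 3]], and M = P·diag(1, −2)·P⁻¹.
Then M⁹ = P·diag(1, −512)·P⁻¹ = [[3, −1024], [1, −512]] · [[1, −2], [−1, 3]] = [[1027, −3078], [513, −1538]].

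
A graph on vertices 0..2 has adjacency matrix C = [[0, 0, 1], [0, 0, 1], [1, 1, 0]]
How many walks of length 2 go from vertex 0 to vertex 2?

0

The number of length-2 walks from vertex 0 to vertex 2 is entry (0,2) of C^2, where C is the adjacency matrix.
C^2 = [[1, 1, 0], [1, 1, 0], [0, 0, 2]]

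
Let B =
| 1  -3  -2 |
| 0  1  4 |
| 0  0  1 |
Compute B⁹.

[[1, -27, -450], [0, 1, 36], [0, 0, 1]]

B = I + N where N = [[0, -3, -2], [0, 0, 4], [0, 0, 0]] is strictly upper-triangular, so N³ = 0.
(I + N)⁹ = I + 9·N + 36·N² = [[1, -27, -450], [0, 1, 36], [0, 0, 1]].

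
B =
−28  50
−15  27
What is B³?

[[−202, 350], [−105, 183]]

tr B = −1 and det B = −6, so the characteristic polynomial is λ² − (−1)λ + (−6) with roots 2 and −3.
Eigenvectors give P = [[−5, −2], [−3, −1]] with P⁻¹ = [[1, −2], [−3, 5]], and B = P·diag(2, −3)·P⁻¹.
Then B³ = P·diag(8, −27)·P⁻¹ = [[−40, 54], [−24, 27]] · [[1, −2], [−3, 5]] = [[−202, 350], [−105, 183]].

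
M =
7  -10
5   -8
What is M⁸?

[[-6049, 12610], [-6305, 12866]]

tr M = -1 and det M = -6, so the characteristic polynomial is λ² − (-1)λ + (-6) with roots -3 and 2.
Eigenvectors give P = [[-1, -2], [-1, -1]] with P⁻¹ = [[1, -2], [-1, 1]], and M = P·diag(-3, 2)·P⁻¹.
Then M⁸ = P·diag(6561, 256)·P⁻¹ = [[-6561, -512], [-6561, -256]] · [[1, -2], [-1, 1]] = [[-6049, 12610], [-6305, 12866]].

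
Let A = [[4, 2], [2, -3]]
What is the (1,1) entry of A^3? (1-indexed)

84

A^2 = [[20, 2], [2, 13]]
A^3 = [[84, 34], [34, -35]]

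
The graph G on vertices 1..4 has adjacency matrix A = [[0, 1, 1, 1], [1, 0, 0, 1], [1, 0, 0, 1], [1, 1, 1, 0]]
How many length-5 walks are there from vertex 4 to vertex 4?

The number of length-5 walks from vertex 4 to vertex 4 is entry (4,4) of A⁵, where A is the adjacency matrix.
A² = [[3, 1, 1, 2], [1, 2, 2, 1], [1, 2, 2, 1], [2, 1, 1, 3]]
A³ = [[4, 5, 5, 5], [5, 2, 2, 5], [5, 2, 2, 5], [5, 5, 5, 4]]
A⁴ = [[15, 9, 9, 14], [9, 10, 10, 9], [9, 10, 10, 9], [14, 9, 9, 15]]
A⁵ = [[32, 29, 29, 33], [29, 18, 18, 29], [29, 18, 18, 29], [33, 29, 29, 32]]

32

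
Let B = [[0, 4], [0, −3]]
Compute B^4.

B^2 = [[0, −12], [0, 9]]
B^3 = [[0, 36], [0, −27]]
B^4 = [[0, −108], [0, 81]]

[[0, −108], [0, 81]]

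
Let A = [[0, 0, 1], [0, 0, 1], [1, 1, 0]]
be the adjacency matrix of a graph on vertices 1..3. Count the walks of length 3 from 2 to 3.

The number of length-3 walks from vertex 2 to vertex 3 is entry (2,3) of A^3, where A is the adjacency matrix.
A^2 = [[1, 1, 0], [1, 1, 0], [0, 0, 2]]
A^3 = [[0, 0, 2], [0, 0, 2], [2, 2, 0]]

2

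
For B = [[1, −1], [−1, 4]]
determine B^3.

[[7, −22], [−22, 73]]

B^2 = [[2, −5], [−5, 17]]
B^3 = [[7, −22], [−22, 73]]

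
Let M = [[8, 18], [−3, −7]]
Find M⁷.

[[386, 774], [−129, −259]]

tr M = 1 and det M = −2, so the characteristic polynomial is λ² − (1)λ + (−2) with roots 2 and −1.
Eigenvectors give P = [[3, −2], [−1, 1]] with P⁻¹ = [[1, 2], [1, 3]], and M = P·diag(2, −1)·P⁻¹.
Then M⁷ = P·diag(128, −1)·P⁻¹ = [[384, 2], [−128, −1]] · [[1, 2], [1, 3]] = [[386, 774], [−129, −259]].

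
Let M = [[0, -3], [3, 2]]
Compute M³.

M² = [[-9, -6], [6, -5]]
M³ = [[-18, 15], [-15, -28]]

[[-18, 15], [-15, -28]]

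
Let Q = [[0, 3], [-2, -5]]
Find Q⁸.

[[-12354, -18915], [12610, 19171]]

tr Q = -5 and det Q = 6, so the characteristic polynomial is λ² − (-5)λ + (6) with roots -2 and -3.
Eigenvectors give P = [[3, -1], [-2, 1]] with P⁻¹ = [[1, 1], [2, 3]], and Q = P·diag(-2, -3)·P⁻¹.
Then Q⁸ = P·diag(256, 6561)·P⁻¹ = [[768, -6561], [-512, 6561]] · [[1, 1], [2, 3]] = [[-12354, -18915], [12610, 19171]].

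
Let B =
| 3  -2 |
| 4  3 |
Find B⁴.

[[-287, -24], [48, -287]]

B² = [[1, -12], [24, 1]]
B³ = [[-45, -38], [76, -45]]
B⁴ = [[-287, -24], [48, -287]]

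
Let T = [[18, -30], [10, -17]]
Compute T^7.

[[9132, -13890], [4630, -7073]]

tr T = 1 and det T = -6, so the characteristic polynomial is λ² − (1)λ + (-6) with roots -2 and 3.
Eigenvectors give P = [[-3, -2], [-2, -1]] with P⁻¹ = [[1, -2], [-2, 3]], and T = P·diag(-2, 3)·P⁻¹.
Then T^7 = P·diag(-128, 2187)·P⁻¹ = [[384, -4374], [256, -2187]] · [[1, -2], [-2, 3]] = [[9132, -13890], [4630, -7073]].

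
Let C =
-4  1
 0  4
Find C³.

C² = [[16, 0], [0, 16]]
C³ = [[-64, 16], [0, 64]]

[[-64, 16], [0, 64]]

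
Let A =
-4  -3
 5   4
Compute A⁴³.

A² = I (check: tr A = 0 and det A = -1), so A⁴³ = A since 43 is odd.

[[-4, -3], [5, 4]]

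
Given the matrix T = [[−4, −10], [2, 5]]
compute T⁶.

T² = T (a projection; rank 1, trace 1), so T⁶ = T.

[[−4, −10], [2, 5]]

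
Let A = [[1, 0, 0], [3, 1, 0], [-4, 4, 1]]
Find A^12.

A = I + N where N = [[0, 0, 0], [3, 0, 0], [-4, 4, 0]] is strictly lower-triangular, so N^3 = 0.
(I + N)^12 = I + 12·N + 66·N^2 = [[1, 0, 0], [36, 1, 0], [744, 48, 1]].

[[1, 0, 0], [36, 1, 0], [744, 48, 1]]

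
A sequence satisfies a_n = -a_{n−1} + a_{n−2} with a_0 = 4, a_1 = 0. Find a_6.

20

With companion matrix B = [[-1, 1], [1, 0]], [a_n, a_{n−1}]ᵀ = B·[a_{n−1}, a_{n−2}]ᵀ, so [a_6, a_5]ᵀ = B⁵·[a_1, a_0]ᵀ.
B⁵ = [[-8, 5], [5, -3]], giving [a_6, a_5]ᵀ = [[20], [-12]].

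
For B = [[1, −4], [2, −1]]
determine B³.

[[−7, 28], [−14, 7]]

B² = [[−7, 0], [0, −7]]
B³ = [[−7, 28], [−14, 7]]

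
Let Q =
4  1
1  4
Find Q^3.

[[76, 49], [49, 76]]

Q^2 = [[17, 8], [8, 17]]
Q^3 = [[76, 49], [49, 76]]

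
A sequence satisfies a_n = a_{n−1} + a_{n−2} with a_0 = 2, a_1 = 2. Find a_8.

68

With companion matrix B = [[1, 1], [1, 0]], [a_n, a_{n−1}]ᵀ = B·[a_{n−1}, a_{n−2}]ᵀ, so [a_8, a_7]ᵀ = B⁷·[a_1, a_0]ᵀ.
B⁷ = [[21, 13], [13, 8]], giving [a_8, a_7]ᵀ = [[68], [42]].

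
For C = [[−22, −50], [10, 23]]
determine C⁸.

[[−24964, −63050], [12610, 31781]]

tr C = 1 and det C = −6, so the characteristic polynomial is λ² − (1)λ + (−6) with roots −2 and 3.
Eigenvectors give P = [[−5, 2], [2, −1]] with P⁻¹ = [[−1, −2], [−2, −5]], and C = P·diag(−2, 3)·P⁻¹.
Then C⁸ = P·diag(256, 6561)·P⁻¹ = [[−1280, 13122], [512, −6561]] · [[−1, −2], [−2, −5]] = [[−24964, −63050], [12610, 31781]].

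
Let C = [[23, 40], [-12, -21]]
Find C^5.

tr C = 2 and det C = -3, so the characteristic polynomial is λ² − (2)λ + (-3) with roots -1 and 3.
Eigenvectors give P = [[5, -2], [-3, 1]] with P⁻¹ = [[-1, -2], [-3, -5]], and C = P·diag(-1, 3)·P⁻¹.
Then C^5 = P·diag(-1, 243)·P⁻¹ = [[-5, -486], [3, 243]] · [[-1, -2], [-3, -5]] = [[1463, 2440], [-732, -1221]].

[[1463, 2440], [-732, -1221]]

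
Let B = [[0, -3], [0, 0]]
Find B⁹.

B is strictly triangular, hence nilpotent: B² = 0, so B⁹ = 0.

[[0, 0], [0, 0]]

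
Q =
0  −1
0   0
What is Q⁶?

[[0, 0], [0, 0]]

Q is strictly triangular, hence nilpotent: Q² = 0, so Q⁶ = 0.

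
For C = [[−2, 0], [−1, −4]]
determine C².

[[4, 0], [6, 16]]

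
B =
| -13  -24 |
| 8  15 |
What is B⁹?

tr B = 2 and det B = -3, so the characteristic polynomial is λ² − (2)λ + (-3) with roots 3 and -1.
Eigenvectors give P = [[-3, -2], [2, 1]] with P⁻¹ = [[1, 2], [-2, -3]], and B = P·diag(3, -1)·P⁻¹.
Then B⁹ = P·diag(19683, -1)·P⁻¹ = [[-59049, 2], [39366, -1]] · [[1, 2], [-2, -3]] = [[-59053, -118104], [39368, 78735]].

[[-59053, -118104], [39368, 78735]]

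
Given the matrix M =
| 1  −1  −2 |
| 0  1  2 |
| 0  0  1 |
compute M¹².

[[1, −12, −156], [0, 1, 24], [0, 0, 1]]

M = I + N where N = [[0, −1, −2], [0, 0, 2], [0, 0, 0]] is strictly upper-triangular, so N³ = 0.
(I + N)¹² = I + 12·N + 66·N² = [[1, −12, −156], [0, 1, 24], [0, 0, 1]].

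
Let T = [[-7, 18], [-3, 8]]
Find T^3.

[[-19, 54], [-9, 26]]

tr T = 1 and det T = -2, so the characteristic polynomial is λ² − (1)λ + (-2) with roots -1 and 2.
Eigenvectors give P = [[-3, 2], [-1, 1]] with P⁻¹ = [[-1, 2], [-1, 3]], and T = P·diag(-1, 2)·P⁻¹.
Then T^3 = P·diag(-1, 8)·P⁻¹ = [[3, 16], [1, 8]] · [[-1, 2], [-1, 3]] = [[-19, 54], [-9, 26]].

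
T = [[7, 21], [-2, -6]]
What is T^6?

[[7, 21], [-2, -6]]

T² = T (a projection; rank 1, trace 1), so T^6 = T.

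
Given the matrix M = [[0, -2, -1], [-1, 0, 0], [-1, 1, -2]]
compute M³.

M² = [[3, -1, 2], [0, 2, 1], [1, 0, 5]]
M³ = [[-1, -4, -7], [-3, 1, -2], [-5, 3, -11]]

[[-1, -4, -7], [-3, 1, -2], [-5, 3, -11]]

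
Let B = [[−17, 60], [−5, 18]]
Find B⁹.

tr B = 1 and det B = −6, so the characteristic polynomial is λ² − (1)λ + (−6) with roots −2 and 3.
Eigenvectors give P = [[−4, −3], [−1, −1]] with P⁻¹ = [[−1, 3], [1, −4]], and B = P·diag(−2, 3)·P⁻¹.
Then B⁹ = P·diag(−512, 19683)·P⁻¹ = [[2048, −59049], [512, −19683]] · [[−1, 3], [1, −4]] = [[−61097, 242340], [−20195, 80268]].

[[−61097, 242340], [−20195, 80268]]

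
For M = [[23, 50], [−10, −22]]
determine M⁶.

tr M = 1 and det M = −6, so the characteristic polynomial is λ² − (1)λ + (−6) with roots −2 and 3.
Eigenvectors give P = [[2, 5], [−1, −2]] with P⁻¹ = [[−2, −5], [1, 2]], and M = P·diag(−2, 3)·P⁻¹.
Then M⁶ = P·diag(64, 729)·P⁻¹ = [[128, 3645], [−64, −1458]] · [[−2, −5], [1, 2]] = [[3389, 6650], [−1330, −2596]].

[[3389, 6650], [−1330, −2596]]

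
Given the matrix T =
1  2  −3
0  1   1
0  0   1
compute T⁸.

[[1, 16, 32], [0, 1, 8], [0, 0, 1]]

T = I + N where N = [[0, 2, −3], [0, 0, 1], [0, 0, 0]] is strictly upper-triangular, so N³ = 0.
(I + N)⁸ = I + 8·N + 28·N² = [[1, 16, 32], [0, 1, 8], [0, 0, 1]].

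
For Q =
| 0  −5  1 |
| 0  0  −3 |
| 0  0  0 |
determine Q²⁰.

[[0, 0, 0], [0, 0, 0], [0, 0, 0]]

Q is strictly triangular, hence nilpotent: Q³ = 0, so Q²⁰ = 0.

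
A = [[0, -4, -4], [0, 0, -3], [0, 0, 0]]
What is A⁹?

A is strictly triangular, hence nilpotent: A³ = 0, so A⁹ = 0.

[[0, 0, 0], [0, 0, 0], [0, 0, 0]]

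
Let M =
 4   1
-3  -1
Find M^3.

M^2 = [[13, 3], [-9, -2]]
M^3 = [[43, 10], [-30, -7]]

[[43, 10], [-30, -7]]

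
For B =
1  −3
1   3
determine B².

[[−2, −12], [4, 6]]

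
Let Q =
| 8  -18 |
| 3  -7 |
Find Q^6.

tr Q = 1 and det Q = -2, so the characteristic polynomial is λ² − (1)λ + (-2) with roots -1 and 2.
Eigenvectors give P = [[-2, 3], [-1, 1]] with P⁻¹ = [[1, -3], [1, -2]], and Q = P·diag(-1, 2)·P⁻¹.
Then Q^6 = P·diag(1, 64)·P⁻¹ = [[-2, 192], [-1, 64]] · [[1, -3], [1, -2]] = [[190, -378], [63, -125]].

[[190, -378], [63, -125]]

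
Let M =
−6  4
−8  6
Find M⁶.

[[64, 0], [0, 64]]

tr M = 0 and det M = −4, so the characteristic polynomial is λ² − (0)λ + (−4) with roots −2 and 2.
Eigenvectors give P = [[1, −1], [1, −2]] with P⁻¹ = [[2, −1], [1, −1]], and M = P·diag(−2, 2)·P⁻¹.
Then M⁶ = P·diag(64, 64)·P⁻¹ = [[64, −64], [64, −128]] · [[2, −1], [1, −1]] = [[64, 0], [0, 64]].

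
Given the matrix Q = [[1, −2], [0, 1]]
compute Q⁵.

[[1, −10], [0, 1]]

Q = I + N where N = [[0, −2], [0, 0]] is strictly upper-triangular, so N² = 0.
(I + N)⁵ = I + 5·N = [[1, −10], [0, 1]].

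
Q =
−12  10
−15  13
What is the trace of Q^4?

97

tr Q = 1 and det Q = −6, so the characteristic polynomial is λ² − (1)λ + (−6) with roots −2 and 3.
Eigenvectors give P = [[−1, −2], [−1, −3]] with P⁻¹ = [[−3, 2], [1, −1]], and Q = P·diag(−2, 3)·P⁻¹.
Then Q^4 = P·diag(16, 81)·P⁻¹ = [[−16, −162], [−16, −243]] · [[−3, 2], [1, −1]] = [[−114, 130], [−195, 211]].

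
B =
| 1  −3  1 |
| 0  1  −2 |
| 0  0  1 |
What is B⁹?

B = I + N where N = [[0, −3, 1], [0, 0, −2], [0, 0, 0]] is strictly upper-triangular, so N³ = 0.
(I + N)⁹ = I + 9·N + 36·N² = [[1, −27, 225], [0, 1, −18], [0, 0, 1]].

[[1, −27, 225], [0, 1, −18], [0, 0, 1]]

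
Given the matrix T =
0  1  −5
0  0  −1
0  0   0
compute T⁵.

[[0, 0, 0], [0, 0, 0], [0, 0, 0]]

T is strictly triangular, hence nilpotent: T³ = 0, so T⁵ = 0.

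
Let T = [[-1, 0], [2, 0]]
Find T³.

[[-1, 0], [2, 0]]

T² = [[1, 0], [-2, 0]]
T³ = [[-1, 0], [2, 0]]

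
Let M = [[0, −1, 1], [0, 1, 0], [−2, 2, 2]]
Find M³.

M² = [[−2, 1, 2], [0, 1, 0], [−4, 8, 2]]
M³ = [[−4, 7, 2], [0, 1, 0], [−4, 16, 0]]

[[−4, 7, 2], [0, 1, 0], [−4, 16, 0]]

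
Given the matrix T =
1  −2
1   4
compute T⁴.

[[−49, −130], [65, 146]]

tr T = 5 and det T = 6, so the characteristic polynomial is λ² − (5)λ + (6) with roots 2 and 3.
Eigenvectors give P = [[−2, −1], [1, 1]] with P⁻¹ = [[−1, −1], [1, 2]], and T = P·diag(2, 3)·P⁻¹.
Then T⁴ = P·diag(16, 81)·P⁻¹ = [[−32, −81], [16, 81]] · [[−1, −1], [1, 2]] = [[−49, −130], [65, 146]].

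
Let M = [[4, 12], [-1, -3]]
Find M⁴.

M² = M (a projection; rank 1, trace 1), so M⁴ = M.

[[4, 12], [-1, -3]]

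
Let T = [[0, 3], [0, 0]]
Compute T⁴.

T is strictly triangular, hence nilpotent: T² = 0, so T⁴ = 0.

[[0, 0], [0, 0]]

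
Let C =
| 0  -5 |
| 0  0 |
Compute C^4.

C is strictly triangular, hence nilpotent: C^2 = 0, so C^4 = 0.

[[0, 0], [0, 0]]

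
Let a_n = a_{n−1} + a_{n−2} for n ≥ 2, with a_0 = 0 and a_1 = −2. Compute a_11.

−178

With companion matrix C = [[1, 1], [1, 0]], [a_n, a_{n−1}]ᵀ = C·[a_{n−1}, a_{n−2}]ᵀ, so [a_11, a_10]ᵀ = C¹⁰·[a_1, a_0]ᵀ.
C¹⁰ = [[89, 55], [55, 34]], giving [a_11, a_10]ᵀ = [[−178], [−110]].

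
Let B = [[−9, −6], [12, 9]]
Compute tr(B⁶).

1458

tr B = 0 and det B = −9, so the characteristic polynomial is λ² − (0)λ + (−9) with roots 3 and −3.
Eigenvectors give P = [[−1, −1], [2, 1]] with P⁻¹ = [[1, 1], [−2, −1]], and B = P·diag(3, −3)·P⁻¹.
Then B⁶ = P·diag(729, 729)·P⁻¹ = [[−729, −729], [1458, 729]] · [[1, 1], [−2, −1]] = [[729, 0], [0, 729]].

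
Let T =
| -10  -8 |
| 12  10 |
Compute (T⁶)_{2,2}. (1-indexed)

64

tr T = 0 and det T = -4, so the characteristic polynomial is λ² − (0)λ + (-4) with roots -2 and 2.
Eigenvectors give P = [[-1, -2], [1, 3]] with P⁻¹ = [[-3, -2], [1, 1]], and T = P·diag(-2, 2)·P⁻¹.
Then T⁶ = P·diag(64, 64)·P⁻¹ = [[-64, -128], [64, 192]] · [[-3, -2], [1, 1]] = [[64, 0], [0, 64]].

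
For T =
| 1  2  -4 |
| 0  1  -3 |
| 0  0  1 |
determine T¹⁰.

[[1, 20, -310], [0, 1, -30], [0, 0, 1]]

T = I + N where N = [[0, 2, -4], [0, 0, -3], [0, 0, 0]] is strictly upper-triangular, so N³ = 0.
(I + N)¹⁰ = I + 10·N + 45·N² = [[1, 20, -310], [0, 1, -30], [0, 0, 1]].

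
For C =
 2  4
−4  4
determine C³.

C² = [[−12, 24], [−24, 0]]
C³ = [[−120, 48], [−48, −96]]

[[−120, 48], [−48, −96]]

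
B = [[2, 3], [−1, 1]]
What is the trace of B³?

B² = [[1, 9], [−3, −2]]
B³ = [[−7, 12], [−4, −11]]

−18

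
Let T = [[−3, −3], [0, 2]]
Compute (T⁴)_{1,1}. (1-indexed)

81

T² = [[9, 3], [0, 4]]
T³ = [[−27, −21], [0, 8]]
T⁴ = [[81, 39], [0, 16]]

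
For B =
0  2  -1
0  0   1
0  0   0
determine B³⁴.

B is strictly triangular, hence nilpotent: B³ = 0, so B³⁴ = 0.

[[0, 0, 0], [0, 0, 0], [0, 0, 0]]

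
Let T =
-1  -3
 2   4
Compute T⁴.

[[-29, -45], [30, 46]]

tr T = 3 and det T = 2, so the characteristic polynomial is λ² − (3)λ + (2) with roots 2 and 1.
Eigenvectors give P = [[1, -3], [-1, 2]] with P⁻¹ = [[-2, -3], [-1, -1]], and T = P·diag(2, 1)·P⁻¹.
Then T⁴ = P·diag(16, 1)·P⁻¹ = [[16, -3], [-16, 2]] · [[-2, -3], [-1, -1]] = [[-29, -45], [30, 46]].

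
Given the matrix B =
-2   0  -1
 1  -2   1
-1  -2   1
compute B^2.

[[5, 2, 1], [-5, 2, -2], [-1, 2, 0]]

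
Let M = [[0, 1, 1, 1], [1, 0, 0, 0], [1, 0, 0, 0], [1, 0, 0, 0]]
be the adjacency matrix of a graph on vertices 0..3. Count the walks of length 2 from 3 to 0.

The number of length-2 walks from vertex 3 to vertex 0 is entry (3,0) of M^2, where M is the adjacency matrix.
M^2 = [[3, 0, 0, 0], [0, 1, 1, 1], [0, 1, 1, 1], [0, 1, 1, 1]]

0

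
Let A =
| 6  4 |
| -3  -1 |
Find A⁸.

[[25476, 25220], [-18915, -18659]]

tr A = 5 and det A = 6, so the characteristic polynomial is λ² − (5)λ + (6) with roots 2 and 3.
Eigenvectors give P = [[1, -4], [-1, 3]] with P⁻¹ = [[-3, -4], [-1, -1]], and A = P·diag(2, 3)·P⁻¹.
Then A⁸ = P·diag(256, 6561)·P⁻¹ = [[256, -26244], [-256, 19683]] · [[-3, -4], [-1, -1]] = [[25476, 25220], [-18915, -18659]].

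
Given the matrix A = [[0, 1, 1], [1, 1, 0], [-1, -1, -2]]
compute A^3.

[[2, 2, 4], [1, 2, -1], [-3, -2, -5]]

A^2 = [[0, 0, -2], [1, 2, 1], [1, 0, 3]]
A^3 = [[2, 2, 4], [1, 2, -1], [-3, -2, -5]]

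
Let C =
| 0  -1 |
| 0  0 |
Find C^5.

C is strictly triangular, hence nilpotent: C^2 = 0, so C^5 = 0.

[[0, 0], [0, 0]]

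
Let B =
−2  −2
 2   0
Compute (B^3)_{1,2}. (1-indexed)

B^2 = [[0, 4], [−4, −4]]
B^3 = [[8, 0], [0, 8]]

0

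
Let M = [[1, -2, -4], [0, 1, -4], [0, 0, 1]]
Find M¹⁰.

M = I + N where N = [[0, -2, -4], [0, 0, -4], [0, 0, 0]] is strictly upper-triangular, so N³ = 0.
(I + N)¹⁰ = I + 10·N + 45·N² = [[1, -20, 320], [0, 1, -40], [0, 0, 1]].

[[1, -20, 320], [0, 1, -40], [0, 0, 1]]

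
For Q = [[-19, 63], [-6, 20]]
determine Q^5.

[[-199, 693], [-66, 230]]

tr Q = 1 and det Q = -2, so the characteristic polynomial is λ² − (1)λ + (-2) with roots -1 and 2.
Eigenvectors give P = [[7, 3], [2, 1]] with P⁻¹ = [[1, -3], [-2, 7]], and Q = P·diag(-1, 2)·P⁻¹.
Then Q^5 = P·diag(-1, 32)·P⁻¹ = [[-7, 96], [-2, 32]] · [[1, -3], [-2, 7]] = [[-199, 693], [-66, 230]].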